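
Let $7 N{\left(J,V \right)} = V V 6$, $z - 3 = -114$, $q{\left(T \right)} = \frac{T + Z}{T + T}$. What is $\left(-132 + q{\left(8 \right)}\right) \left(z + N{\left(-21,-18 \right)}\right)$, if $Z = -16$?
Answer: $- \frac{309255}{14} \approx -22090.0$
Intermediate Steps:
$q{\left(T \right)} = \frac{-16 + T}{2 T}$ ($q{\left(T \right)} = \frac{T - 16}{T + T} = \frac{-16 + T}{2 T}$)
$z = -111$ ($z = 3 - 114 = -111$)
$N{\left(J,V \right)} = \frac{6 V^{2}}{7}$ ($N{\left(J,V \right)} = \frac{V V 6}{7} = \frac{V^{2} \cdot 6}{7} = \frac{6 V^{2}}{7}$)
$\left(-132 + q{\left(8 \right)}\right) \left(z + N{\left(-21,-18 \right)}\right) = \left(-132 + \frac{-16 + 8}{2 \cdot 8}\right) \left(-111 + \frac{6 \left(-18\right)^{2}}{7}\right) = \left(-132 + \frac{1}{2} \cdot \frac{1}{8} \left(-8\right)\right) \left(-111 + \frac{6}{7} \cdot 324\right) = \left(-132 - \frac{1}{2}\right) \left(-111 + \frac{1944}{7}\right) = \left(- \frac{265}{2}\right) \frac{1167}{7} = - \frac{309255}{14}$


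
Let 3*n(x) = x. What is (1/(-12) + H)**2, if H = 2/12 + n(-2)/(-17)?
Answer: 625/41616 ≈ 0.015018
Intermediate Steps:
n(x) = x/3
H = 7/34 (H = 2/12 + ((1/3)*(-2))/(-17) = 2*(1/12) - 2/3*(-1/17) = 1/6 + 2/51 = 7/34 ≈ 0.20588)
(1/(-12) + H)**2 = (1/(-12) + 7/34)**2 = (-1/12 + 7/34)**2 = (25/204)**2 = 625/41616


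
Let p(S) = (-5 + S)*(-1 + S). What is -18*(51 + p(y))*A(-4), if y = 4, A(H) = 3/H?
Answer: 648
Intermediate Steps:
p(S) = (-1 + S)*(-5 + S)
-18*(51 + p(y))*A(-4) = -18*(51 + (5 + 4² - 6*4))*3/(-4) = -18*(51 + (5 + 16 - 24))*3*(-¼) = -18*(51 - 3)*(-3)/4 = -864*(-3)/4 = -18*(-36) = 648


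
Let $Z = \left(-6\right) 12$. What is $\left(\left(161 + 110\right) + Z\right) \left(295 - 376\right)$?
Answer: $-16119$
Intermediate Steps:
$Z = -72$
$\left(\left(161 + 110\right) + Z\right) \left(295 - 376\right) = \left(\left(161 + 110\right) - 72\right) \left(295 - 376\right) = \left(271 - 72\right) \left(-81\right) = 199 \left(-81\right) = -16119$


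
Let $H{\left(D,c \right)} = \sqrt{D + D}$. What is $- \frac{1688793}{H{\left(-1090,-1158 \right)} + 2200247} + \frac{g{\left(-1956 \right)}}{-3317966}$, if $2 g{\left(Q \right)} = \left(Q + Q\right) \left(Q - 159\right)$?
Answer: $\frac{3 \left(- 1378980 \sqrt{545} + 2450941263203 i\right)}{1658983 \left(- 2200247 i + 2 \sqrt{545}\right)} \approx -2.0144 + 1.6288 \cdot 10^{-5} i$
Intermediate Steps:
$H{\left(D,c \right)} = \sqrt{2} \sqrt{D}$ ($H{\left(D,c \right)} = \sqrt{2 D} = \sqrt{2} \sqrt{D}$)
$g{\left(Q \right)} = Q \left(-159 + Q\right)$ ($g{\left(Q \right)} = \frac{\left(Q + Q\right) \left(Q - 159\right)}{2} = \frac{2 Q \left(-159 + Q\right)}{2} = Q \left(-159 + Q\right)$)
$- \frac{1688793}{H{\left(-1090,-1158 \right)} + 2200247} + \frac{g{\left(-1956 \right)}}{-3317966} = - \frac{1688793}{\sqrt{2} \sqrt{-1090} + 2200247} + \frac{\left(-1956\right) \left(-159 - 1956\right)}{-3317966} = - \frac{1688793}{\sqrt{2} i \sqrt{1090} + 2200247} + \left(-1956\right) \left(-2115\right) \left(- \frac{1}{3317966}\right) = - \frac{1688793}{2 i \sqrt{545} + 2200247} + 4136940 \left(- \frac{1}{3317966}\right) = - \frac{1688793}{2200247 + 2 i \sqrt{545}} - \frac{2068470}{1658983} = - \frac{2068470}{1658983} - \frac{1688793}{2200247 + 2 i \sqrt{545}}$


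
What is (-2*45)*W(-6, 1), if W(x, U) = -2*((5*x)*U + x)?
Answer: -6480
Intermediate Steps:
W(x, U) = -2*x - 10*U*x (W(x, U) = -2*(5*U*x + x) = -2*(x + 5*U*x) = -2*x - 10*U*x)
(-2*45)*W(-6, 1) = (-2*45)*(-2*(-6)*(1 + 5*1)) = -(-180)*(-6)*(1 + 5) = -(-180)*(-6)*6 = -90*72 = -6480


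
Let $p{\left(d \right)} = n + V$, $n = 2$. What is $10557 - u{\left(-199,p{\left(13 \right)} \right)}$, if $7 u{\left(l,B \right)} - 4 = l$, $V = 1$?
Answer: $\frac{74094}{7} \approx 10585.0$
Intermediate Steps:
$p{\left(d \right)} = 3$ ($p{\left(d \right)} = 2 + 1 = 3$)
$u{\left(l,B \right)} = \frac{4}{7} + \frac{l}{7}$
$10557 - u{\left(-199,p{\left(13 \right)} \right)} = 10557 - \left(\frac{4}{7} + \frac{1}{7} \left(-199\right)\right) = 10557 - \left(\frac{4}{7} - \frac{199}{7}\right) = 10557 - - \frac{195}{7} = 10557 + \frac{195}{7} = \frac{74094}{7}$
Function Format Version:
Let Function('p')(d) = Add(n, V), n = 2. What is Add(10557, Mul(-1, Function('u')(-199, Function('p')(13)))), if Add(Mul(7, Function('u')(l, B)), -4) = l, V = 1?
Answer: Rational(74094, 7) ≈ 10585.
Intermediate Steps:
Function('p')(d) = 3 (Function('p')(d) = Add(2, 1) = 3)
Function('u')(l, B) = Add(Rational(4, 7), Mul(Rational(1, 7), l))
Add(10557, Mul(-1, Function('u')(-199, Function('p')(13)))) = Add(10557, Mul(-1, Add(Rational(4, 7), Mul(Rational(1, 7), -199)))) = Add(10557, Mul(-1, Add(Rational(4, 7), Rational(-199, 7)))) = Add(10557, Mul(-1, Rational(-195, 7))) = Add(10557, Rational(195, 7)) = Rational(74094, 7)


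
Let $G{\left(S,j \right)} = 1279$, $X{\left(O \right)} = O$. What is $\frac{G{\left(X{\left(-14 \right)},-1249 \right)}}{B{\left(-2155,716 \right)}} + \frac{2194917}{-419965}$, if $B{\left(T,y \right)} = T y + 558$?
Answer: $- \frac{483717914887}{92537607890} \approx -5.2273$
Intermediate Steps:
$B{\left(T,y \right)} = 558 + T y$
$\frac{G{\left(X{\left(-14 \right)},-1249 \right)}}{B{\left(-2155,716 \right)}} + \frac{2194917}{-419965} = \frac{1279}{558 - 1542980} + \frac{2194917}{-419965} = \frac{1279}{558 - 1542980} + 2194917 \left(- \frac{1}{419965}\right) = \frac{1279}{-1542422} - \frac{2194917}{419965} = 1279 \left(- \frac{1}{1542422}\right) - \frac{2194917}{419965} = - \frac{1279}{1542422} - \frac{2194917}{419965} = - \frac{483717914887}{92537607890}$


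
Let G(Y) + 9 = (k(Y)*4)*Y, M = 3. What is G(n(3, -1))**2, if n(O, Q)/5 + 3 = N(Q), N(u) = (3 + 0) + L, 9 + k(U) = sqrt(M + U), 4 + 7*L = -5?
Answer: 16192143/343 - 1121040*I*sqrt(42)/343 ≈ 47207.0 - 21181.0*I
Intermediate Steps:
L = -9/7 (L = -4/7 + (1/7)*(-5) = -4/7 - 5/7 = -9/7 ≈ -1.2857)
k(U) = -9 + sqrt(3 + U)
N(u) = 12/7 (N(u) = (3 + 0) - 9/7 = 3 - 9/7 = 12/7)
n(O, Q) = -45/7 (n(O, Q) = -15 + 5*(12/7) = -15 + 60/7 = -45/7)
G(Y) = -9 + Y*(-36 + 4*sqrt(3 + Y)) (G(Y) = -9 + ((-9 + sqrt(3 + Y))*4)*Y = -9 + (-36 + 4*sqrt(3 + Y))*Y = -9 + Y*(-36 + 4*sqrt(3 + Y)))
G(n(3, -1))**2 = (-9 + 4*(-45/7)*(-9 + sqrt(3 - 45/7)))**2 = (-9 + 4*(-45/7)*(-9 + sqrt(-24/7)))**2 = (-9 + 4*(-45/7)*(-9 + 2*I*sqrt(42)/7))**2 = (-9 + (1620/7 - 360*I*sqrt(42)/49))**2 = (1557/7 - 360*I*sqrt(42)/49)**2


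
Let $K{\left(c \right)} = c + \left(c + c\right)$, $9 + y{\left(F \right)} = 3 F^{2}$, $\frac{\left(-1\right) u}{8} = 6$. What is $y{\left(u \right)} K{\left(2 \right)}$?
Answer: $41418$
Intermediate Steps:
$u = -48$ ($u = \left(-8\right) 6 = -48$)
$y{\left(F \right)} = -9 + 3 F^{2}$
$K{\left(c \right)} = 3 c$ ($K{\left(c \right)} = c + 2 c = 3 c$)
$y{\left(u \right)} K{\left(2 \right)} = \left(-9 + 3 \left(-48\right)^{2}\right) 3 \cdot 2 = \left(-9 + 3 \cdot 2304\right) 6 = \left(-9 + 6912\right) 6 = 6903 \cdot 6 = 41418$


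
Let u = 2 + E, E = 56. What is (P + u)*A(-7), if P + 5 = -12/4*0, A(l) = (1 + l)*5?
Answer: -1590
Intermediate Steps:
u = 58 (u = 2 + 56 = 58)
A(l) = 5 + 5*l
P = -5 (P = -5 - 12/4*0 = -5 - 2*3/2*0 = -5 - 3*0 = -5 + 0 = -5)
(P + u)*A(-7) = (-5 + 58)*(5 + 5*(-7)) = 53*(5 - 35) = 53*(-30) = -1590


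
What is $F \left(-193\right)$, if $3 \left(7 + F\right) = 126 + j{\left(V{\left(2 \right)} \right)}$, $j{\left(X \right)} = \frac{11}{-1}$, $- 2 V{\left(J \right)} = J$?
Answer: $- \frac{18142}{3} \approx -6047.3$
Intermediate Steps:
$V{\left(J \right)} = - \frac{J}{2}$
$j{\left(X \right)} = -11$ ($j{\left(X \right)} = 11 \left(-1\right) = -11$)
$F = \frac{94}{3}$ ($F = -7 + \frac{126 - 11}{3} = -7 + \frac{1}{3} \cdot 115 = -7 + \frac{115}{3} = \frac{94}{3} \approx 31.333$)
$F \left(-193\right) = \frac{94}{3} \left(-193\right) = - \frac{18142}{3}$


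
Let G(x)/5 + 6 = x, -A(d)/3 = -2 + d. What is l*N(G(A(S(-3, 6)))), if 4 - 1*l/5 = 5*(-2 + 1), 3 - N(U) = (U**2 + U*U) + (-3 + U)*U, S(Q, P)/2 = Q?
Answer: -1081215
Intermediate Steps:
S(Q, P) = 2*Q
A(d) = 6 - 3*d (A(d) = -3*(-2 + d) = 6 - 3*d)
G(x) = -30 + 5*x
N(U) = 3 - 2*U**2 - U*(-3 + U) (N(U) = 3 - ((U**2 + U*U) + (-3 + U)*U) = 3 - ((U**2 + U**2) + U*(-3 + U)) = 3 - (2*U**2 + U*(-3 + U)) = 3 + (-2*U**2 - U*(-3 + U)) = 3 - 2*U**2 - U*(-3 + U))
l = 45 (l = 20 - 25*(-2 + 1) = 20 - 25*(-1) = 20 - 5*(-5) = 20 + 25 = 45)
l*N(G(A(S(-3, 6)))) = 45*(3 - 3*(-30 + 5*(6 - 6*(-3)))**2 + 3*(-30 + 5*(6 - 6*(-3)))) = 45*(3 - 3*(-30 + 5*(6 - 3*(-6)))**2 + 3*(-30 + 5*(6 - 3*(-6)))) = 45*(3 - 3*(-30 + 5*(6 + 18))**2 + 3*(-30 + 5*(6 + 18))) = 45*(3 - 3*(-30 + 5*24)**2 + 3*(-30 + 5*24)) = 45*(3 - 3*(-30 + 120)**2 + 3*(-30 + 120)) = 45*(3 - 3*90**2 + 3*90) = 45*(3 - 3*8100 + 270) = 45*(3 - 24300 + 270) = 45*(-24027) = -1081215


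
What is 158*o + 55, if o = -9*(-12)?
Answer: 17119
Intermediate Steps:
o = 108
158*o + 55 = 158*108 + 55 = 17064 + 55 = 17119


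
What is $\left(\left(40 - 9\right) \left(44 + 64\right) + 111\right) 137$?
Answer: $473883$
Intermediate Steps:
$\left(\left(40 - 9\right) \left(44 + 64\right) + 111\right) 137 = \left(31 \cdot 108 + 111\right) 137 = \left(3348 + 111\right) 137 = 3459 \cdot 137 = 473883$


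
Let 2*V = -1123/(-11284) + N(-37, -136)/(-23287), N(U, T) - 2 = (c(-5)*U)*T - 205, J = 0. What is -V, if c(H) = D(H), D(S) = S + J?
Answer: -312347393/525541016 ≈ -0.59433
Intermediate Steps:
D(S) = S (D(S) = S + 0 = S)
c(H) = H
N(U, T) = -203 - 5*T*U (N(U, T) = 2 + ((-5*U)*T - 205) = 2 + (-5*T*U - 205) = 2 + (-205 - 5*T*U) = -203 - 5*T*U)
V = 312347393/525541016 (V = (-1123/(-11284) + (-203 - 5*(-136)*(-37))/(-23287))/2 = (-1123*(-1/11284) + (-203 - 25160)*(-1/23287))/2 = (1123/11284 - 25363*(-1/23287))/2 = (1123/11284 + 25363/23287)/2 = (1/2)*(312347393/262770508) = 312347393/525541016 ≈ 0.59433)
-V = -1*312347393/525541016 = -312347393/525541016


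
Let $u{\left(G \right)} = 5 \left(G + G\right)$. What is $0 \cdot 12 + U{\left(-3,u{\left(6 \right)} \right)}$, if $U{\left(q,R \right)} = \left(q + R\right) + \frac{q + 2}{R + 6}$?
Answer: $\frac{3761}{66} \approx 56.985$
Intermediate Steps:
$u{\left(G \right)} = 10 G$ ($u{\left(G \right)} = 5 \cdot 2 G = 10 G$)
$U{\left(q,R \right)} = R + q + \frac{2 + q}{6 + R}$ ($U{\left(q,R \right)} = \left(R + q\right) + \frac{2 + q}{6 + R} = R + q + \frac{2 + q}{6 + R}$)
$0 \cdot 12 + U{\left(-3,u{\left(6 \right)} \right)} = 0 \cdot 12 + \frac{2 + \left(10 \cdot 6\right)^{2} + 6 \cdot 10 \cdot 6 + 7 \left(-3\right) + 10 \cdot 6 \left(-3\right)}{6 + 10 \cdot 6} = 0 + \frac{2 + 60^{2} + 6 \cdot 60 - 21 + 60 \left(-3\right)}{6 + 60} = 0 + \frac{2 + 3600 + 360 - 21 - 180}{66} = 0 + \frac{1}{66} \cdot 3761 = 0 + \frac{3761}{66} = \frac{3761}{66}$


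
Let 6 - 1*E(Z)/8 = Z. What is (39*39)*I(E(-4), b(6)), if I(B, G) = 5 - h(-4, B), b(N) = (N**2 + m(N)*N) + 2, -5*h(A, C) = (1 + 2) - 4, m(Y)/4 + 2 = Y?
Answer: 36504/5 ≈ 7300.8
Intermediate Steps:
m(Y) = -8 + 4*Y
E(Z) = 48 - 8*Z
h(A, C) = 1/5 (h(A, C) = -((1 + 2) - 4)/5 = -(3 - 4)/5 = -1/5*(-1) = 1/5)
b(N) = 2 + N**2 + N*(-8 + 4*N) (b(N) = (N**2 + (-8 + 4*N)*N) + 2 = (N**2 + N*(-8 + 4*N)) + 2 = 2 + N**2 + N*(-8 + 4*N))
I(B, G) = 24/5 (I(B, G) = 5 - 1*1/5 = 5 - 1/5 = 24/5)
(39*39)*I(E(-4), b(6)) = (39*39)*(24/5) = 1521*(24/5) = 36504/5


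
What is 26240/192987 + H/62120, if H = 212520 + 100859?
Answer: 1514831753/292398840 ≈ 5.1807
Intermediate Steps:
H = 313379
26240/192987 + H/62120 = 26240/192987 + 313379/62120 = 26240*(1/192987) + 313379*(1/62120) = 640/4707 + 313379/62120 = 1514831753/292398840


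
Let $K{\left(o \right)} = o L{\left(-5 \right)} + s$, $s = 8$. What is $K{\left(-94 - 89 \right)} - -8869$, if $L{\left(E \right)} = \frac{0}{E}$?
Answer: $8877$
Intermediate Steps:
$L{\left(E \right)} = 0$
$K{\left(o \right)} = 8$ ($K{\left(o \right)} = o 0 + 8 = 0 + 8 = 8$)
$K{\left(-94 - 89 \right)} - -8869 = 8 - -8869 = 8 + 8869 = 8877$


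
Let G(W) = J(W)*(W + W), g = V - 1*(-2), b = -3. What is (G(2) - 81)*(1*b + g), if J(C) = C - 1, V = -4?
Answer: 385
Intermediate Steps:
J(C) = -1 + C
g = -2 (g = -4 - 1*(-2) = -4 + 2 = -2)
G(W) = 2*W*(-1 + W) (G(W) = (-1 + W)*(W + W) = (-1 + W)*(2*W) = 2*W*(-1 + W))
(G(2) - 81)*(1*b + g) = (2*2*(-1 + 2) - 81)*(1*(-3) - 2) = (2*2*1 - 81)*(-3 - 2) = (4 - 81)*(-5) = -77*(-5) = 385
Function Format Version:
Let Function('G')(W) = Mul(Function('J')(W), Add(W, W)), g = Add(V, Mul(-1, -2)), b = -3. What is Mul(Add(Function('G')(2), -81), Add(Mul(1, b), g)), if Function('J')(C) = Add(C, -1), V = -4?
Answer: 385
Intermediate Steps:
Function('J')(C) = Add(-1, C)
g = -2 (g = Add(-4, Mul(-1, -2)) = Add(-4, 2) = -2)
Function('G')(W) = Mul(2, W, Add(-1, W)) (Function('G')(W) = Mul(Add(-1, W), Add(W, W)) = Mul(Add(-1, W), Mul(2, W)) = Mul(2, W, Add(-1, W)))
Mul(Add(Function('G')(2), -81), Add(Mul(1, b), g)) = Mul(Add(Mul(2, 2, Add(-1, 2)), -81), Add(Mul(1, -3), -2)) = Mul(Add(Mul(2, 2, 1), -81), Add(-3, -2)) = Mul(Add(4, -81), -5) = Mul(-77, -5) = 385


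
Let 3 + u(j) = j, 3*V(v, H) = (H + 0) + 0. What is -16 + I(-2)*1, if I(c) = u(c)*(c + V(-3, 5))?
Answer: -43/3 ≈ -14.333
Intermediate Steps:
V(v, H) = H/3 (V(v, H) = ((H + 0) + 0)/3 = (H + 0)/3 = H/3)
u(j) = -3 + j
I(c) = (-3 + c)*(5/3 + c) (I(c) = (-3 + c)*(c + (⅓)*5) = (-3 + c)*(c + 5/3) = (-3 + c)*(5/3 + c))
-16 + I(-2)*1 = -16 + ((-3 - 2)*(5 + 3*(-2))/3)*1 = -16 + ((⅓)*(-5)*(5 - 6))*1 = -16 + ((⅓)*(-5)*(-1))*1 = -16 + (5/3)*1 = -16 + 5/3 = -43/3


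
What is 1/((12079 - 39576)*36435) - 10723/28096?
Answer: -10742871838081/28148067366720 ≈ -0.38166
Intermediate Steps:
1/((12079 - 39576)*36435) - 10723/28096 = (1/36435)/(-27497) - 10723*1/28096 = -1/27497*1/36435 - 10723/28096 = -1/1001853195 - 10723/28096 = -10742871838081/28148067366720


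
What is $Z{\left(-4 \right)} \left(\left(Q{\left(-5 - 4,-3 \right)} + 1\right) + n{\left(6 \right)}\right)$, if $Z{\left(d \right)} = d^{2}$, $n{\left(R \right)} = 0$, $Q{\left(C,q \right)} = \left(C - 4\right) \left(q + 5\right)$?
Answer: $-400$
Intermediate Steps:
$Q{\left(C,q \right)} = \left(-4 + C\right) \left(5 + q\right)$
$Z{\left(-4 \right)} \left(\left(Q{\left(-5 - 4,-3 \right)} + 1\right) + n{\left(6 \right)}\right) = \left(-4\right)^{2} \left(\left(\left(-20 - -12 + 5 \left(-5 - 4\right) + \left(-5 - 4\right) \left(-3\right)\right) + 1\right) + 0\right) = 16 \left(\left(\left(-20 + 12 + 5 \left(-5 - 4\right) + \left(-5 - 4\right) \left(-3\right)\right) + 1\right) + 0\right) = 16 \left(\left(\left(-20 + 12 + 5 \left(-9\right) - -27\right) + 1\right) + 0\right) = 16 \left(\left(\left(-20 + 12 - 45 + 27\right) + 1\right) + 0\right) = 16 \left(\left(-26 + 1\right) + 0\right) = 16 \left(-25 + 0\right) = 16 \left(-25\right) = -400$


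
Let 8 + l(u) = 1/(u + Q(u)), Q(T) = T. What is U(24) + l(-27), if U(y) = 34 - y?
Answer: 107/54 ≈ 1.9815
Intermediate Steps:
l(u) = -8 + 1/(2*u) (l(u) = -8 + 1/(u + u) = -8 + 1/(2*u))
U(24) + l(-27) = (34 - 1*24) + (-8 + (½)/(-27)) = (34 - 24) + (-8 + (½)*(-1/27)) = 10 + (-8 - 1/54) = 10 - 433/54 = 107/54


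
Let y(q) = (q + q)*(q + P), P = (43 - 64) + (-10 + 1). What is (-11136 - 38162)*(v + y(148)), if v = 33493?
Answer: -3373018458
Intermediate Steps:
P = -30 (P = -21 - 9 = -30)
y(q) = 2*q*(-30 + q) (y(q) = (q + q)*(q - 30) = (2*q)*(-30 + q) = 2*q*(-30 + q))
(-11136 - 38162)*(v + y(148)) = (-11136 - 38162)*(33493 + 2*148*(-30 + 148)) = -49298*(33493 + 2*148*118) = -49298*(33493 + 34928) = -49298*68421 = -3373018458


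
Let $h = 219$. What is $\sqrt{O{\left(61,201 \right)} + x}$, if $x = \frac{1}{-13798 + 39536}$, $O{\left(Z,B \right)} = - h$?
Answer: $\frac{i \sqrt{145075351298}}{25738} \approx 14.799 i$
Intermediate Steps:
$O{\left(Z,B \right)} = -219$ ($O{\left(Z,B \right)} = \left(-1\right) 219 = -219$)
$x = \frac{1}{25738} \approx 3.8853 \cdot 10^{-5}$
$\sqrt{O{\left(61,201 \right)} + x} = \sqrt{-219 + \frac{1}{25738}} = \sqrt{- \frac{5636621}{25738}} = \frac{i \sqrt{145075351298}}{25738}$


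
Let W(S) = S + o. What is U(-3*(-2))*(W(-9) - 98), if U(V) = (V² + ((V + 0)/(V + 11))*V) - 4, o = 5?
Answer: -3480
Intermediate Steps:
U(V) = -4 + V² + V²/(11 + V) (U(V) = (V² + (V/(11 + V))*V) - 4 = (V² + V²/(11 + V)) - 4 = -4 + V² + V²/(11 + V))
W(S) = 5 + S (W(S) = S + 5 = 5 + S)
U(-3*(-2))*(W(-9) - 98) = ((-44 + (-3*(-2))³ - (-12)*(-2) + 12*(-3*(-2))²)/(11 - 3*(-2)))*((5 - 9) - 98) = ((-44 + 6³ - 4*6 + 12*6²)/(11 + 6))*(-4 - 98) = ((-44 + 216 - 24 + 12*36)/17)*(-102) = ((-44 + 216 - 24 + 432)/17)*(-102) = ((1/17)*580)*(-102) = (580/17)*(-102) = -3480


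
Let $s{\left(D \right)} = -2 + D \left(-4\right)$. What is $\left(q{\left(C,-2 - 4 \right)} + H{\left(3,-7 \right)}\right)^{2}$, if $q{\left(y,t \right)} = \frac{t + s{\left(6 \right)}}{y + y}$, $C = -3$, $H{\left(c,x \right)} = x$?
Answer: $\frac{25}{9} \approx 2.7778$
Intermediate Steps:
$s{\left(D \right)} = -2 - 4 D$
$q{\left(y,t \right)} = \frac{-26 + t}{2 y}$ ($q{\left(y,t \right)} = \frac{t - 26}{y + y} = \frac{t - 26}{2 y} = \left(t - 26\right) \frac{1}{2 y} = \left(-26 + t\right) \frac{1}{2 y} = \frac{-26 + t}{2 y}$)
$\left(q{\left(C,-2 - 4 \right)} + H{\left(3,-7 \right)}\right)^{2} = \left(\frac{-26 - 6}{2 \left(-3\right)} - 7\right)^{2} = \left(\frac{1}{2} \left(- \frac{1}{3}\right) \left(-26 - 6\right) - 7\right)^{2} = \left(\frac{1}{2} \left(- \frac{1}{3}\right) \left(-32\right) - 7\right)^{2} = \left(\frac{16}{3} - 7\right)^{2} = \left(- \frac{5}{3}\right)^{2} = \frac{25}{9}$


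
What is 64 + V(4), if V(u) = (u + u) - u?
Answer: 68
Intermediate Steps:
V(u) = u (V(u) = 2*u - u = u)
64 + V(4) = 64 + 4 = 68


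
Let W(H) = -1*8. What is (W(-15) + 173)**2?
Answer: 27225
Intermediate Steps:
W(H) = -8
(W(-15) + 173)**2 = (-8 + 173)**2 = 165**2 = 27225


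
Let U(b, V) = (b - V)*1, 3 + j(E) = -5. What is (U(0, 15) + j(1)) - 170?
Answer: -193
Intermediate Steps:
j(E) = -8 (j(E) = -3 - 5 = -8)
U(b, V) = b - V
(U(0, 15) + j(1)) - 170 = ((0 - 1*15) - 8) - 170 = ((0 - 15) - 8) - 170 = (-15 - 8) - 170 = -23 - 170 = -193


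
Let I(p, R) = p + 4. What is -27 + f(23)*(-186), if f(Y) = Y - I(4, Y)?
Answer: -2817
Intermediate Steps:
I(p, R) = 4 + p
f(Y) = -8 + Y (f(Y) = Y - (4 + 4) = Y - 1*8 = Y - 8 = -8 + Y)
-27 + f(23)*(-186) = -27 + (-8 + 23)*(-186) = -27 + 15*(-186) = -27 - 2790 = -2817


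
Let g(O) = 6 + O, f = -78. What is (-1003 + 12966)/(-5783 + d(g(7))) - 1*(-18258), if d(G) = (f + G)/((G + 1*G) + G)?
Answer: 316813443/17354 ≈ 18256.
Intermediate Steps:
d(G) = (-78 + G)/(3*G) (d(G) = (-78 + G)/((G + 1*G) + G) = (-78 + G)/((G + G) + G) = (-78 + G)/(2*G + G) = (-78 + G)/((3*G)) = (-78 + G)*(1/(3*G)) = (-78 + G)/(3*G))
(-1003 + 12966)/(-5783 + d(g(7))) - 1*(-18258) = (-1003 + 12966)/(-5783 + (-78 + (6 + 7))/(3*(6 + 7))) - 1*(-18258) = 11963/(-5783 + (⅓)*(-78 + 13)/13) + 18258 = 11963/(-5783 + (⅓)*(1/13)*(-65)) + 18258 = 11963/(-5783 - 5/3) + 18258 = 11963/(-17354/3) + 18258 = 11963*(-3/17354) + 18258 = -35889/17354 + 18258 = 316813443/17354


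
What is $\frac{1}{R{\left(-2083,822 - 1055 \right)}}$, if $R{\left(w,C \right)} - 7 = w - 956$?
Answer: $- \frac{1}{3032} \approx -0.00032982$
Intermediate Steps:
$R{\left(w,C \right)} = -949 + w$ ($R{\left(w,C \right)} = 7 + \left(w - 956\right) = 7 + \left(-956 + w\right) = -949 + w$)
$\frac{1}{R{\left(-2083,822 - 1055 \right)}} = \frac{1}{-949 - 2083} = \frac{1}{-3032} = - \frac{1}{3032}$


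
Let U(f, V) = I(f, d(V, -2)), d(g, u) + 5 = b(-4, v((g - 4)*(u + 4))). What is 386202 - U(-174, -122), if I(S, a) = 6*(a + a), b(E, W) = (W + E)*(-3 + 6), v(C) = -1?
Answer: 386442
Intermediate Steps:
b(E, W) = 3*E + 3*W (b(E, W) = (E + W)*3 = 3*E + 3*W)
d(g, u) = -20 (d(g, u) = -5 + (3*(-4) + 3*(-1)) = -5 + (-12 - 3) = -5 - 15 = -20)
I(S, a) = 12*a (I(S, a) = 6*(2*a) = 12*a)
U(f, V) = -240 (U(f, V) = 12*(-20) = -240)
386202 - U(-174, -122) = 386202 - 1*(-240) = 386202 + 240 = 386442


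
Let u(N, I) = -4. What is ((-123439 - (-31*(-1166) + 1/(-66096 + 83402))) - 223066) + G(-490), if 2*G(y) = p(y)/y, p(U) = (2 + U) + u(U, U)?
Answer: -1622426632077/4239970 ≈ -3.8265e+5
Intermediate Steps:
p(U) = -2 + U (p(U) = (2 + U) - 4 = -2 + U)
G(y) = (-2 + y)/(2*y) (G(y) = ((-2 + y)/y)/2 = (-2 + y)/(2*y))
((-123439 - (-31*(-1166) + 1/(-66096 + 83402))) - 223066) + G(-490) = ((-123439 - (-31*(-1166) + 1/(-66096 + 83402))) - 223066) + (1/2)*(-2 - 490)/(-490) = ((-123439 - (36146 + 1/17306)) - 223066) + (1/2)*(-1/490)*(-492) = ((-123439 - (36146 + 1/17306)) - 223066) + 123/245 = ((-123439 - 1*625542677/17306) - 223066) + 123/245 = ((-123439 - 625542677/17306) - 223066) + 123/245 = (-2761778011/17306 - 223066) + 123/245 = -6622158207/17306 + 123/245 = -1622426632077/4239970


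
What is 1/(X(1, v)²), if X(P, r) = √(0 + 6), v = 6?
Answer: ⅙ ≈ 0.16667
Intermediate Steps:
X(P, r) = √6
1/(X(1, v)²) = 1/((√6)²) = 1/6 = ⅙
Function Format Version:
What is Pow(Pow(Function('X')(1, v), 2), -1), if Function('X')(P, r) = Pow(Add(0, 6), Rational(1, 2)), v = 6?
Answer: Rational(1, 6) ≈ 0.16667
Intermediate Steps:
Function('X')(P, r) = Pow(6, Rational(1, 2))
Pow(Pow(Function('X')(1, v), 2), -1) = Pow(Pow(Pow(6, Rational(1, 2)), 2), -1) = Pow(6, -1) = Rational(1, 6)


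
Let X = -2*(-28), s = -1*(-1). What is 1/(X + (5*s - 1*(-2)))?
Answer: 1/63 ≈ 0.015873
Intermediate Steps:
s = 1
X = 56
1/(X + (5*s - 1*(-2))) = 1/(56 + (5*1 - 1*(-2))) = 1/(56 + (5 + 2)) = 1/(56 + 7) = 1/63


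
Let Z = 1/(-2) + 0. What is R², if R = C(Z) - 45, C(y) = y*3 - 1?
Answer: 9025/4 ≈ 2256.3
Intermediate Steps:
Z = -½ (Z = -½ + 0 = -½ ≈ -0.50000)
C(y) = -1 + 3*y (C(y) = 3*y - 1 = -1 + 3*y)
R = -95/2 (R = (-1 + 3*(-½)) - 45 = (-1 - 3/2) - 45 = -5/2 - 45 = -95/2 ≈ -47.500)
R² = (-95/2)² = 9025/4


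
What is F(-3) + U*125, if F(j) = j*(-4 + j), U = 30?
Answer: 3771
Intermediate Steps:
F(-3) + U*125 = -3*(-4 - 3) + 30*125 = -3*(-7) + 3750 = 21 + 3750 = 3771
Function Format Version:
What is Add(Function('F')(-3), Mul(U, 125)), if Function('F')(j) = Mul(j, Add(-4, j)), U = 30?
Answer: 3771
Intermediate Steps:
Add(Function('F')(-3), Mul(U, 125)) = Add(Mul(-3, Add(-4, -3)), Mul(30, 125)) = Add(Mul(-3, -7), 3750) = Add(21, 3750) = 3771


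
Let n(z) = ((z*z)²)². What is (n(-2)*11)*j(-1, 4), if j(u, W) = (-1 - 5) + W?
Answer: -5632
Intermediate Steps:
j(u, W) = -6 + W
n(z) = z⁸ (n(z) = ((z²)²)² = (z⁴)² = z⁸)
(n(-2)*11)*j(-1, 4) = ((-2)⁸*11)*(-6 + 4) = (256*11)*(-2) = 2816*(-2) = -5632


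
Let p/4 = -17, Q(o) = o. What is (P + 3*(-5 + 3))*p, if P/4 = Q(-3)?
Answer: 1224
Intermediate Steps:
P = -12 (P = 4*(-3) = -12)
p = -68 (p = 4*(-17) = -68)
(P + 3*(-5 + 3))*p = (-12 + 3*(-5 + 3))*(-68) = (-12 + 3*(-2))*(-68) = (-12 - 6)*(-68) = -18*(-68) = 1224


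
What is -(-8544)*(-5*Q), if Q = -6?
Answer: 256320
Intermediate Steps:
-(-8544)*(-5*Q) = -(-8544)*(-5*(-6)) = -(-8544)*30 = -1424*(-180) = 256320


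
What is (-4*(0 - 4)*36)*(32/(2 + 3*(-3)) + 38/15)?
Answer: -41088/35 ≈ -1173.9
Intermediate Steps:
(-4*(0 - 4)*36)*(32/(2 + 3*(-3)) + 38/15) = (-4*(-4)*36)*(32/(2 - 9) + 38*(1/15)) = (16*36)*(32/(-7) + 38/15) = 576*(32*(-1/7) + 38/15) = 576*(-32/7 + 38/15) = 576*(-214/105) = -41088/35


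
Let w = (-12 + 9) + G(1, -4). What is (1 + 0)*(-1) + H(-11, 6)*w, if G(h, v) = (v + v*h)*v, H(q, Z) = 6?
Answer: 173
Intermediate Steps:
G(h, v) = v*(v + h*v) (G(h, v) = (v + h*v)*v = v*(v + h*v))
w = 29 (w = (-12 + 9) + (-4)²*(1 + 1) = -3 + 16*2 = -3 + 32 = 29)
(1 + 0)*(-1) + H(-11, 6)*w = (1 + 0)*(-1) + 6*29 = 1*(-1) + 174 = -1 + 174 = 173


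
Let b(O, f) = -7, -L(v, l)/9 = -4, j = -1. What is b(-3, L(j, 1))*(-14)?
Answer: 98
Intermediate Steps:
L(v, l) = 36 (L(v, l) = -9*(-4) = 36)
b(-3, L(j, 1))*(-14) = -7*(-14) = 98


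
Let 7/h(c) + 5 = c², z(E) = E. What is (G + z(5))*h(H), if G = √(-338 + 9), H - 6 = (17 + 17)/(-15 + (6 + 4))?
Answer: -875/109 - 175*I*√329/109 ≈ -8.0275 - 29.121*I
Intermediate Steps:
H = -⅘ (H = 6 + (17 + 17)/(-15 + (6 + 4)) = 6 + 34/(-15 + 10) = 6 + 34/(-5) = 6 + 34*(-⅕) = 6 - 34/5 = -⅘ ≈ -0.80000)
G = I*√329 (G = √(-329) = I*√329 ≈ 18.138*I)
h(c) = 7/(-5 + c²)
(G + z(5))*h(H) = (I*√329 + 5)*(7/(-5 + (-⅘)²)) = (5 + I*√329)*(7/(-5 + 16/25)) = (5 + I*√329)*(7/(-109/25)) = (5 + I*√329)*(7*(-25/109)) = (5 + I*√329)*(-175/109) = -875/109 - 175*I*√329/109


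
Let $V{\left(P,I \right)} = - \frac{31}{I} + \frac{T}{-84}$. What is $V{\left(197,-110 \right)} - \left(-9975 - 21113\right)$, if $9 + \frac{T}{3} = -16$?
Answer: $\frac{47877329}{1540} \approx 31089.0$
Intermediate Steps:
$T = -75$ ($T = -27 + 3 \left(-16\right) = -27 - 48 = -75$)
$V{\left(P,I \right)} = \frac{25}{28} - \frac{31}{I}$ ($V{\left(P,I \right)} = - \frac{31}{I} - \frac{75}{-84} = - \frac{31}{I} - - \frac{25}{28} = - \frac{31}{I} + \frac{25}{28} = \frac{25}{28} - \frac{31}{I}$)
$V{\left(197,-110 \right)} - \left(-9975 - 21113\right) = \left(\frac{25}{28} - \frac{31}{-110}\right) - \left(-9975 - 21113\right) = \left(\frac{25}{28} - - \frac{31}{110}\right) - \left(-9975 - 21113\right) = \left(\frac{25}{28} + \frac{31}{110}\right) - -31088 = \frac{1809}{1540} + 31088 = \frac{47877329}{1540}$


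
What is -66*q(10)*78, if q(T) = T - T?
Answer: 0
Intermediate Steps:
q(T) = 0
-66*q(10)*78 = -66*0*78 = 0*78 = 0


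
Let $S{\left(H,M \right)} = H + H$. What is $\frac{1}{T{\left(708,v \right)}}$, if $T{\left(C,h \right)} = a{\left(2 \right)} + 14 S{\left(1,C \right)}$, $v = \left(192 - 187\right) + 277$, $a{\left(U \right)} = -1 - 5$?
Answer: $\frac{1}{22} \approx 0.045455$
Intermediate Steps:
$a{\left(U \right)} = -6$
$S{\left(H,M \right)} = 2 H$
$v = 282$ ($v = 5 + 277 = 282$)
$T{\left(C,h \right)} = 22$ ($T{\left(C,h \right)} = -6 + 14 \cdot 2 \cdot 1 = -6 + 14 \cdot 2 = -6 + 28 = 22$)
$\frac{1}{T{\left(708,v \right)}} = \frac{1}{22}$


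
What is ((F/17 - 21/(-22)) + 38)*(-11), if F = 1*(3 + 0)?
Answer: -14635/34 ≈ -430.44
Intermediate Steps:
F = 3 (F = 1*3 = 3)
((F/17 - 21/(-22)) + 38)*(-11) = ((3/17 - 21/(-22)) + 38)*(-11) = ((3*(1/17) - 21*(-1/22)) + 38)*(-11) = ((3/17 + 21/22) + 38)*(-11) = (423/374 + 38)*(-11) = (14635/374)*(-11) = -14635/34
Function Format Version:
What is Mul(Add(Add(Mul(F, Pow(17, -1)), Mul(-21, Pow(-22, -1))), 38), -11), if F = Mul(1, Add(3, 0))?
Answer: Rational(-14635, 34) ≈ -430.44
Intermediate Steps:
F = 3 (F = Mul(1, 3) = 3)
Mul(Add(Add(Mul(F, Pow(17, -1)), Mul(-21, Pow(-22, -1))), 38), -11) = Mul(Add(Add(Mul(3, Pow(17, -1)), Mul(-21, Pow(-22, -1))), 38), -11) = Mul(Add(Add(Mul(3, Rational(1, 17)), Mul(-21, Rational(-1, 22))), 38), -11) = Mul(Add(Add(Rational(3, 17), Rational(21, 22)), 38), -11) = Mul(Add(Rational(423, 374), 38), -11) = Mul(Rational(14635, 374), -11) = Rational(-14635, 34)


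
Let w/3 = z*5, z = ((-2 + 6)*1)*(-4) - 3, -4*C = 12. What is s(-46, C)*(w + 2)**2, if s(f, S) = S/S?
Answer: 80089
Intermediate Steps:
C = -3 (C = -1/4*12 = -3)
z = -19 (z = (4*1)*(-4) - 3 = 4*(-4) - 3 = -16 - 3 = -19)
w = -285 (w = 3*(-19*5) = 3*(-95) = -285)
s(f, S) = 1
s(-46, C)*(w + 2)**2 = 1*(-285 + 2)**2 = 1*(-283)**2 = 1*80089 = 80089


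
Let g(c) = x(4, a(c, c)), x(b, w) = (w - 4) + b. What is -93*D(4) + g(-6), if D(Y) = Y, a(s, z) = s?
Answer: -378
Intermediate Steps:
x(b, w) = -4 + b + w (x(b, w) = (-4 + w) + b = -4 + b + w)
g(c) = c (g(c) = -4 + 4 + c = c)
-93*D(4) + g(-6) = -93*4 - 6 = -372 - 6 = -378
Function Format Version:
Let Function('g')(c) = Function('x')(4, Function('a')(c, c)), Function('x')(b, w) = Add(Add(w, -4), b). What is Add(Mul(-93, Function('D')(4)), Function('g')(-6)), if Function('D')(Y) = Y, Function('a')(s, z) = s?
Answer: -378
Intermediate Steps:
Function('x')(b, w) = Add(-4, b, w) (Function('x')(b, w) = Add(Add(-4, w), b) = Add(-4, b, w))
Function('g')(c) = c (Function('g')(c) = Add(-4, 4, c) = c)
Add(Mul(-93, Function('D')(4)), Function('g')(-6)) = Add(Mul(-93, 4), -6) = Add(-372, -6) = -378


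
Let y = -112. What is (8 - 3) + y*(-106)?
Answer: 11877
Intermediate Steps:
(8 - 3) + y*(-106) = (8 - 3) - 112*(-106) = 5 + 11872 = 11877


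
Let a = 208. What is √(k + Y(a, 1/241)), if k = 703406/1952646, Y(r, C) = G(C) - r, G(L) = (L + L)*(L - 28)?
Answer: I*√11508463015374262929/235293843 ≈ 14.418*I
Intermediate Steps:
G(L) = 2*L*(-28 + L) (G(L) = (2*L)*(-28 + L) = 2*L*(-28 + L))
Y(r, C) = -r + 2*C*(-28 + C) (Y(r, C) = 2*C*(-28 + C) - r = -r + 2*C*(-28 + C))
k = 351703/976323 (k = 703406*(1/1952646) = 351703/976323 ≈ 0.36023)
√(k + Y(a, 1/241)) = √(351703/976323 + (-1*208 + 2*(-28 + 1/241)/241)) = √(351703/976323 + (-208 + 2*(1/241)*(-28 + 1/241))) = √(351703/976323 + (-208 + 2*(1/241)*(-6747/241))) = √(351703/976323 + (-208 - 13494/58081)) = √(351703/976323 - 12094342/58081) = √(-11787557002523/56705816163) = I*√11508463015374262929/235293843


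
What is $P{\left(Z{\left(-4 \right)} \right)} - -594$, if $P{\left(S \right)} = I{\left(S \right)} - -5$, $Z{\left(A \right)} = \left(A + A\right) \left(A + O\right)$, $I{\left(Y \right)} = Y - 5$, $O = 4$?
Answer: $594$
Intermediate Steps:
$I{\left(Y \right)} = -5 + Y$ ($I{\left(Y \right)} = Y - 5 = -5 + Y$)
$Z{\left(A \right)} = 2 A \left(4 + A\right)$ ($Z{\left(A \right)} = \left(A + A\right) \left(A + 4\right) = 2 A \left(4 + A\right)$)
$P{\left(S \right)} = S$ ($P{\left(S \right)} = \left(-5 + S\right) - -5 = \left(-5 + S\right) + 5 = S$)
$P{\left(Z{\left(-4 \right)} \right)} - -594 = 2 \left(-4\right) \left(4 - 4\right) - -594 = 2 \left(-4\right) 0 + 594 = 0 + 594 = 594$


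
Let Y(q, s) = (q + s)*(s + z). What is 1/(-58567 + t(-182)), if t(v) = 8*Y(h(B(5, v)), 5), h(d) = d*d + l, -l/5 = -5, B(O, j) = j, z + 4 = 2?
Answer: 1/737129 ≈ 1.3566e-6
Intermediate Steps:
z = -2 (z = -4 + 2 = -2)
l = 25 (l = -5*(-5) = 25)
h(d) = 25 + d**2 (h(d) = d*d + 25 = d**2 + 25 = 25 + d**2)
Y(q, s) = (-2 + s)*(q + s) (Y(q, s) = (q + s)*(s - 2) = (q + s)*(-2 + s) = (-2 + s)*(q + s))
t(v) = 720 + 24*v**2 (t(v) = 8*(5**2 - 2*(25 + v**2) - 2*5 + (25 + v**2)*5) = 8*(25 + (-50 - 2*v**2) - 10 + (125 + 5*v**2)) = 8*(90 + 3*v**2) = 720 + 24*v**2)
1/(-58567 + t(-182)) = 1/(-58567 + (720 + 24*(-182)**2)) = 1/(-58567 + (720 + 24*33124)) = 1/(-58567 + (720 + 794976)) = 1/(-58567 + 795696) = 1/737129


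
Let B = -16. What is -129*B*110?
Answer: 227040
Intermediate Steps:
-129*B*110 = -129*(-16)*110 = 2064*110 = 227040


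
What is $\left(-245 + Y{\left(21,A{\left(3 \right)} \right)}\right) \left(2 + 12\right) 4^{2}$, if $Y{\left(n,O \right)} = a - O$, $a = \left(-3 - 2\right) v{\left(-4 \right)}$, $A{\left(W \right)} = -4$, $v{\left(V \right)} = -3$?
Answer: $-50624$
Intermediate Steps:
$a = 15$ ($a = \left(-3 - 2\right) \left(-3\right) = \left(-5\right) \left(-3\right) = 15$)
$Y{\left(n,O \right)} = 15 - O$
$\left(-245 + Y{\left(21,A{\left(3 \right)} \right)}\right) \left(2 + 12\right) 4^{2} = \left(-245 + \left(15 - -4\right)\right) \left(2 + 12\right) 4^{2} = \left(-245 + \left(15 + 4\right)\right) 14 \cdot 16 = \left(-245 + 19\right) 224 = \left(-226\right) 224 = -50624$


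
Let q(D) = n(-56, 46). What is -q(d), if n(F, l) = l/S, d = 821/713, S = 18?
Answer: -23/9 ≈ -2.5556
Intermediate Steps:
d = 821/713 (d = 821*(1/713) = 821/713 ≈ 1.1515)
n(F, l) = l/18
q(D) = 23/9 (q(D) = (1/18)*46 = 23/9)
-q(d) = -1*23/9 = -23/9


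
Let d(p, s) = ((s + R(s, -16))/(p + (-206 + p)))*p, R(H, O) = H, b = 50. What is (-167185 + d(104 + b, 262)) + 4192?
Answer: -8272295/51 ≈ -1.6220e+5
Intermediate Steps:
d(p, s) = 2*p*s/(-206 + 2*p) (d(p, s) = ((s + s)/(p + (-206 + p)))*p = ((2*s)/(-206 + 2*p))*p = (2*s/(-206 + 2*p))*p = 2*p*s/(-206 + 2*p))
(-167185 + d(104 + b, 262)) + 4192 = (-167185 + (104 + 50)*262/(-103 + (104 + 50))) + 4192 = (-167185 + 154*262/(-103 + 154)) + 4192 = (-167185 + 154*262/51) + 4192 = (-167185 + 154*262*(1/51)) + 4192 = (-167185 + 40348/51) + 4192 = -8486087/51 + 4192 = -8272295/51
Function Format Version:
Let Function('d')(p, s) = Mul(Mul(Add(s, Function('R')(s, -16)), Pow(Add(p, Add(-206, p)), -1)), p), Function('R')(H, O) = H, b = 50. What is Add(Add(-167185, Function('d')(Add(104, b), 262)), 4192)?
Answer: Rational(-8272295, 51) ≈ -1.6220e+5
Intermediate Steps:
Function('d')(p, s) = Mul(2, p, s, Pow(Add(-206, Mul(2, p)), -1)) (Function('d')(p, s) = Mul(Mul(Add(s, s), Pow(Add(p, Add(-206, p)), -1)), p) = Mul(Mul(Mul(2, s), Pow(Add(-206, Mul(2, p)), -1)), p) = Mul(Mul(2, s, Pow(Add(-206, Mul(2, p)), -1)), p) = Mul(2, p, s, Pow(Add(-206, Mul(2, p)), -1)))
Add(Add(-167185, Function('d')(Add(104, b), 262)), 4192) = Add(Add(-167185, Mul(Add(104, 50), 262, Pow(Add(-103, Add(104, 50)), -1))), 4192) = Add(Add(-167185, Mul(154, 262, Pow(Add(-103, 154), -1))), 4192) = Add(Add(-167185, Mul(154, 262, Pow(51, -1))), 4192) = Add(Add(-167185, Mul(154, 262, Rational(1, 51))), 4192) = Add(Add(-167185, Rational(40348, 51)), 4192) = Add(Rational(-8486087, 51), 4192) = Rational(-8272295, 51)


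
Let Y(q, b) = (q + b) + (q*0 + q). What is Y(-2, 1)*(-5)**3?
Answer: 375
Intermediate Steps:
Y(q, b) = b + 2*q (Y(q, b) = (b + q) + (0 + q) = (b + q) + q = b + 2*q)
Y(-2, 1)*(-5)**3 = (1 + 2*(-2))*(-5)**3 = (1 - 4)*(-125) = -3*(-125) = 375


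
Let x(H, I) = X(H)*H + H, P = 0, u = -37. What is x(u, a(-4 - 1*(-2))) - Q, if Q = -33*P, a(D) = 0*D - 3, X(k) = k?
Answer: 1332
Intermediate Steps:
a(D) = -3 (a(D) = 0 - 3 = -3)
Q = 0 (Q = -33*0 = 0)
x(H, I) = H + H**2 (x(H, I) = H*H + H = H**2 + H = H + H**2)
x(u, a(-4 - 1*(-2))) - Q = -37*(1 - 37) - 1*0 = -37*(-36) + 0 = 1332 + 0 = 1332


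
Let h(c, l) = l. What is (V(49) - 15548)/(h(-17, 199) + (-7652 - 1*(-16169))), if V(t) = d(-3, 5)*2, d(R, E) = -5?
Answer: -7779/4358 ≈ -1.7850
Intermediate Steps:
V(t) = -10 (V(t) = -5*2 = -10)
(V(49) - 15548)/(h(-17, 199) + (-7652 - 1*(-16169))) = (-10 - 15548)/(199 + (-7652 - 1*(-16169))) = -15558/(199 + (-7652 + 16169)) = -15558/(199 + 8517) = -15558/8716 = -15558*1/8716 = -7779/4358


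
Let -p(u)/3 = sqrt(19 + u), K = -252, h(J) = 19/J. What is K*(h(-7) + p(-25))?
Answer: 684 + 756*I*sqrt(6) ≈ 684.0 + 1851.8*I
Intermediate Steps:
p(u) = -3*sqrt(19 + u)
K*(h(-7) + p(-25)) = -252*(19/(-7) - 3*sqrt(19 - 25)) = -252*(19*(-1/7) - 3*I*sqrt(6)) = -252*(-19/7 - 3*I*sqrt(6)) = 684 + 756*I*sqrt(6)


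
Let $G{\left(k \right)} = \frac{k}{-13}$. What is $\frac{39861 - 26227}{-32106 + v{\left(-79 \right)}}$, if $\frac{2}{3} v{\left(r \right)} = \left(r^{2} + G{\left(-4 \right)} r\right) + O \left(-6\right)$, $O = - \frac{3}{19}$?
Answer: $- \frac{6735196}{11253093} \approx -0.59852$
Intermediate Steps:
$O = - \frac{3}{19}$ ($O = \left(-3\right) \frac{1}{19} = - \frac{3}{19} \approx -0.15789$)
$G{\left(k \right)} = - \frac{k}{13}$ ($G{\left(k \right)} = k \left(- \frac{1}{13}\right) = - \frac{k}{13}$)
$v{\left(r \right)} = \frac{27}{19} + \frac{3 r^{2}}{2} + \frac{6 r}{13}$ ($v{\left(r \right)} = \frac{3 \left(\left(r^{2} + \left(- \frac{1}{13}\right) \left(-4\right) r\right) - - \frac{18}{19}\right)}{2} = \frac{3 \left(\left(r^{2} + \frac{4 r}{13}\right) + \frac{18}{19}\right)}{2} = \frac{3 \left(\frac{18}{19} + r^{2} + \frac{4 r}{13}\right)}{2} = \frac{27}{19} + \frac{3 r^{2}}{2} + \frac{6 r}{13}$)
$\frac{39861 - 26227}{-32106 + v{\left(-79 \right)}} = \frac{39861 - 26227}{-32106 + \left(\frac{27}{19} + \frac{3 \left(-79\right)^{2}}{2} + \frac{6}{13} \left(-79\right)\right)} = \frac{13634}{-32106 + \left(\frac{27}{19} + \frac{3}{2} \cdot 6241 - \frac{474}{13}\right)} = \frac{13634}{-32106 + \left(\frac{27}{19} + \frac{18723}{2} - \frac{474}{13}\right)} = \frac{13634}{-32106 + \frac{4607271}{494}} = \frac{13634}{- \frac{11253093}{494}} = 13634 \left(- \frac{494}{11253093}\right) = - \frac{6735196}{11253093}$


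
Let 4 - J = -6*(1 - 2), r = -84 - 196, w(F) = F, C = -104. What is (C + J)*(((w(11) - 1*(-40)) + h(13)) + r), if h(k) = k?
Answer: 22896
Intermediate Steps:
r = -280
J = -2 (J = 4 - (-6)*(1 - 2) = 4 - (-6)*(-1) = 4 - 1*6 = 4 - 6 = -2)
(C + J)*(((w(11) - 1*(-40)) + h(13)) + r) = (-104 - 2)*(((11 - 1*(-40)) + 13) - 280) = -106*(((11 + 40) + 13) - 280) = -106*((51 + 13) - 280) = -106*(64 - 280) = -106*(-216) = 22896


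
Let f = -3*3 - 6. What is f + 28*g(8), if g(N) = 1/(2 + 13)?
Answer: -197/15 ≈ -13.133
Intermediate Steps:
f = -15 (f = -9 - 6 = -15)
g(N) = 1/15
f + 28*g(8) = -15 + 28*(1/15) = -15 + 28/15 = -197/15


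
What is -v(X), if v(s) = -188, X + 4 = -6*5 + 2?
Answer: 188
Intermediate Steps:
X = -32 (X = -4 + (-6*5 + 2) = -4 + (-30 + 2) = -4 - 28 = -32)
-v(X) = -1*(-188) = 188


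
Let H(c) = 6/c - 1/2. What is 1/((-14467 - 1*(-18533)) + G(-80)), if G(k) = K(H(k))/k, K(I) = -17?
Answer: 80/325297 ≈ 0.00024593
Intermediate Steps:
H(c) = -1/2 + 6/c (H(c) = 6/c - 1*1/2 = 6/c - 1/2 = -1/2 + 6/c)
G(k) = -17/k
1/((-14467 - 1*(-18533)) + G(-80)) = 1/((-14467 - 1*(-18533)) - 17/(-80)) = 1/((-14467 + 18533) - 17*(-1/80)) = 1/(4066 + 17/80) = 1/(325297/80) = 80/325297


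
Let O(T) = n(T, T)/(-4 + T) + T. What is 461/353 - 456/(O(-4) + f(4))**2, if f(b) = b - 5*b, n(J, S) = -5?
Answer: 773573/8480825 ≈ 0.091214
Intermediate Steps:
f(b) = -4*b
O(T) = T - 5/(-4 + T) (O(T) = -5/(-4 + T) + T = T - 5/(-4 + T))
461/353 - 456/(O(-4) + f(4))**2 = 461/353 - 456/((-5 + (-4)**2 - 4*(-4))/(-4 - 4) - 4*4)**2 = 461*(1/353) - 456/((-5 + 16 + 16)/(-8) - 16)**2 = 461/353 - 456/(-1/8*27 - 16)**2 = 461/353 - 456/(-27/8 - 16)**2 = 461/353 - 456/((-155/8)**2) = 461/353 - 456/24025/64 = 461/353 - 456*64/24025 = 461/353 - 29184/24025 = 773573/8480825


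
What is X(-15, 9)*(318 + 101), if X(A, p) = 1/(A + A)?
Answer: -419/30 ≈ -13.967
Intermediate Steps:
X(A, p) = 1/(2*A)
X(-15, 9)*(318 + 101) = ((1/2)/(-15))*(318 + 101) = ((1/2)*(-1/15))*419 = -1/30*419 = -419/30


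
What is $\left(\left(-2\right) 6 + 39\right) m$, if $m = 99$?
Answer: $2673$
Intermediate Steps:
$\left(\left(-2\right) 6 + 39\right) m = \left(\left(-2\right) 6 + 39\right) 99 = \left(-12 + 39\right) 99 = 27 \cdot 99 = 2673$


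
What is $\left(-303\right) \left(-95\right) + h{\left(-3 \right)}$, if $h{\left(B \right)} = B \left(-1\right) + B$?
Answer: $28785$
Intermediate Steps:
$h{\left(B \right)} = 0$ ($h{\left(B \right)} = - B + B = 0$)
$\left(-303\right) \left(-95\right) + h{\left(-3 \right)} = \left(-303\right) \left(-95\right) + 0 = 28785 + 0 = 28785$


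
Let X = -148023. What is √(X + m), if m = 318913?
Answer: √170890 ≈ 413.39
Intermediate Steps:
√(X + m) = √(-148023 + 318913) = √170890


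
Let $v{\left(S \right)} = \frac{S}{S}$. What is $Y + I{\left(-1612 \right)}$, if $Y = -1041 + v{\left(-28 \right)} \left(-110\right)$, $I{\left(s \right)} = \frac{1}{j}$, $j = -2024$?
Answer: $- \frac{2329625}{2024} \approx -1151.0$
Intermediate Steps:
$v{\left(S \right)} = 1$
$I{\left(s \right)} = - \frac{1}{2024}$ ($I{\left(s \right)} = \frac{1}{-2024} = - \frac{1}{2024}$)
$Y = -1151$ ($Y = -1041 + 1 \left(-110\right) = -1041 - 110 = -1151$)
$Y + I{\left(-1612 \right)} = -1151 - \frac{1}{2024} = - \frac{2329625}{2024}$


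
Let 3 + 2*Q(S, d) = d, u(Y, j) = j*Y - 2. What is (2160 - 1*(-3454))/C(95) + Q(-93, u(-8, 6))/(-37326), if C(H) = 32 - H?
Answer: -19956809/223956 ≈ -89.110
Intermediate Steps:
u(Y, j) = -2 + Y*j (u(Y, j) = Y*j - 2 = -2 + Y*j)
Q(S, d) = -3/2 + d/2
(2160 - 1*(-3454))/C(95) + Q(-93, u(-8, 6))/(-37326) = (2160 - 1*(-3454))/(32 - 1*95) + (-3/2 + (-2 - 8*6)/2)/(-37326) = (2160 + 3454)/(32 - 95) + (-3/2 + (-2 - 48)/2)*(-1/37326) = 5614/(-63) + (-3/2 + (½)*(-50))*(-1/37326) = 5614*(-1/63) + (-3/2 - 25)*(-1/37326) = -802/9 - 53/2*(-1/37326) = -802/9 + 53/74652 = -19956809/223956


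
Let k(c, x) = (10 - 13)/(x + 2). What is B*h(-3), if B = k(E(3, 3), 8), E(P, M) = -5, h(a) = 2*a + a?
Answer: 27/10 ≈ 2.7000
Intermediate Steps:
h(a) = 3*a
k(c, x) = -3/(2 + x)
B = -3/10 (B = -3/(2 + 8) = -3/10 ≈ -0.30000)
B*h(-3) = -9*(-3)/10 = -3/10*(-9) = 27/10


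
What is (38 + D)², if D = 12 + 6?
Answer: 3136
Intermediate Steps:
D = 18
(38 + D)² = (38 + 18)² = 56² = 3136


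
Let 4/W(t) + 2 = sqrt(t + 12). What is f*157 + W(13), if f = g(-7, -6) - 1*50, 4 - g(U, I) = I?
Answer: -18836/3 ≈ -6278.7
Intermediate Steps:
g(U, I) = 4 - I
W(t) = 4/(-2 + sqrt(12 + t)) (W(t) = 4/(-2 + sqrt(t + 12)) = 4/(-2 + sqrt(12 + t)))
f = -40 (f = (4 - 1*(-6)) - 1*50 = (4 + 6) - 50 = 10 - 50 = -40)
f*157 + W(13) = -40*157 + 4/(-2 + sqrt(12 + 13)) = -6280 + 4/(-2 + sqrt(25)) = -6280 + 4/(-2 + 5) = -6280 + 4/3 = -18836/3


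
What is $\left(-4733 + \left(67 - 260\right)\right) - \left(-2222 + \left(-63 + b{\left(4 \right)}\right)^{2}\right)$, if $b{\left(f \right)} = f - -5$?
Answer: $-5620$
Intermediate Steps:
$b{\left(f \right)} = 5 + f$ ($b{\left(f \right)} = f + 5 = 5 + f$)
$\left(-4733 + \left(67 - 260\right)\right) - \left(-2222 + \left(-63 + b{\left(4 \right)}\right)^{2}\right) = \left(-4733 + \left(67 - 260\right)\right) + \left(2222 - \left(-63 + \left(5 + 4\right)\right)^{2}\right) = \left(-4733 + \left(67 - 260\right)\right) + \left(2222 - \left(-63 + 9\right)^{2}\right) = \left(-4733 - 193\right) + \left(2222 - \left(-54\right)^{2}\right) = -4926 + \left(2222 - 2916\right) = -4926 - 694 = -5620$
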